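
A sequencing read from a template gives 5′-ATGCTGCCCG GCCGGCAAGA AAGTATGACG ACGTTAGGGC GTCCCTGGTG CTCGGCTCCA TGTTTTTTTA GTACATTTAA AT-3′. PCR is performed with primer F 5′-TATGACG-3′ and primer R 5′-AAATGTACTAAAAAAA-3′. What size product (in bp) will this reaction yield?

The forward primer matches the template at positions 24–30.
Taking the reverse complement of AAATGTACTAAAAAAA gives TTTTTTTAGTACATTT, found at positions 63–78 on the template; the primer anneals here to the top strand with its 3' end pointing upstream.
Product length = (reverse-primer end) − (forward-primer start) + 1 = 78 − 24 + 1 = 55 bp.

55 bp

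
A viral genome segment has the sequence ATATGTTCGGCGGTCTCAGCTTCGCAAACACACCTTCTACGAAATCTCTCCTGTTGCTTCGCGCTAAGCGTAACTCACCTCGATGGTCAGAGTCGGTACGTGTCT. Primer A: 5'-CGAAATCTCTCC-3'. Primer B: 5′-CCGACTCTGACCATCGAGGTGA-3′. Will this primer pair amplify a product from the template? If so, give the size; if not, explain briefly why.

Yes — a 57 bp product.

Primer A (CGAAATCTCTCC) matches the top strand at positions 40–51; it acts as a forward primer.
Primer B's reverse complement is TCACCTCGATGGTCAGAGTCGG, matching the top strand at positions 75–96; it acts as a reverse primer.
The 3' ends face each other across positions 40–96, giving a 57 bp product.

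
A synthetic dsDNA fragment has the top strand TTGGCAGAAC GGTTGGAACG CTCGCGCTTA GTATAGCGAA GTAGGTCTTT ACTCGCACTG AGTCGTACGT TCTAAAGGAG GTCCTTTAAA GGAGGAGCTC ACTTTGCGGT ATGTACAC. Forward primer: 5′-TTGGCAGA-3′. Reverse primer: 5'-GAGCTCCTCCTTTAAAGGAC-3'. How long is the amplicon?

100 bp

The forward primer matches the template at positions 1–8.
Taking the reverse complement of GAGCTCCTCCTTTAAAGGAC gives GTCCTTTAAAGGAGGAGCTC, found at positions 81–100 on the template; the primer anneals here to the top strand with its 3' end pointing upstream.
Amplicon spans positions 1–100: 100 bp.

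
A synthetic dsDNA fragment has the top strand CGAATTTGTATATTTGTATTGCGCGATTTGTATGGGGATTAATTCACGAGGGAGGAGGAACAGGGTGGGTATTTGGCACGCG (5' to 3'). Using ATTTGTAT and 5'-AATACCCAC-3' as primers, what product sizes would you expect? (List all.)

70 bp, 62 bp, 48 bp

The forward primer ATTTGTAT matches the top strand at positions 4–11, 12–19, 26–33.
The reverse primer's reverse complement is GTGGGTATT, matching at positions 65–73.
Each forward site pairs with the reverse site to give a product ending at position 73: sizes 70, 62, 48 bp.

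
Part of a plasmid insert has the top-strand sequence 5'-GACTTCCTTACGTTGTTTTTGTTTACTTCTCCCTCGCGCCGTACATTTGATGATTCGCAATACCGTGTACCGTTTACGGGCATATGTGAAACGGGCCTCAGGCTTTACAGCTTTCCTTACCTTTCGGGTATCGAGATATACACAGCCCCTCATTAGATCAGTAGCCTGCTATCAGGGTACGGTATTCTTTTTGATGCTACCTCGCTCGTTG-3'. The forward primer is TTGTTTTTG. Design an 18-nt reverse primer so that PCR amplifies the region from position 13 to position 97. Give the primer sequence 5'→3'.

5'-GGCCCGTTTCACATATGC-3'

The product's 3' end on the top strand is position 97.
The reverse primer anneals to the top strand over positions 80–97, i.e. to GCATATGTGAAACGGGCC.
Its sequence written 5'→3' is the reverse complement: GGCCCGTTTCACATATGC.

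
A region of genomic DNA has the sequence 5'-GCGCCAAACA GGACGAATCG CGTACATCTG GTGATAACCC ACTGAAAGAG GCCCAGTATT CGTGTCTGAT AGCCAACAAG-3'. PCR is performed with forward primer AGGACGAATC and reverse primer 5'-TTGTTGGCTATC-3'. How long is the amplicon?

70 bp

Forward primer AGGACGAATC is found on the top strand at positions 10–19.
The reverse primer's reverse complement is GATAGCCAACAA, which matches the template at positions 68–79.
Product length = (reverse-primer end) − (forward-primer start) + 1 = 79 − 10 + 1 = 70 bp.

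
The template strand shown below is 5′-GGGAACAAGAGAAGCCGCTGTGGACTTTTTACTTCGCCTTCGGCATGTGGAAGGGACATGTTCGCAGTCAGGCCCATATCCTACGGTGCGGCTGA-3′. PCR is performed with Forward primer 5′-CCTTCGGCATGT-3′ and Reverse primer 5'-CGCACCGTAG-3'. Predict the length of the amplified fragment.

54 bp

Forward primer CCTTCGGCATGT is found on the top strand at positions 37–48.
Reverse complement of the reverse primer: CTACGGTGCG. This occurs on the top strand at positions 81–90.
The product runs from position 37 to position 90, so its length is 90 − 37 + 1 = 54 bp.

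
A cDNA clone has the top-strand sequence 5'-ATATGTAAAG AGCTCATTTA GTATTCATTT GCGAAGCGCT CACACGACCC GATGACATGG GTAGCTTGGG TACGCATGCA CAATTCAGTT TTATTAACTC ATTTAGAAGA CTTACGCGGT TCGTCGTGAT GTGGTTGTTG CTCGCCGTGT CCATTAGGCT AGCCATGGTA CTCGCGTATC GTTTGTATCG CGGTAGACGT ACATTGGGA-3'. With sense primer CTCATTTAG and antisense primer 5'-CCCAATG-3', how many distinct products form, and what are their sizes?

The forward primer CTCATTTAG matches the top strand at positions 13–21, 98–106.
The reverse primer's reverse complement is CATTGGG, matching at positions 202–208.
Each forward site pairs with the reverse site to give a product ending at position 208: sizes 196, 111 bp.

Two products: 196 bp, 111 bp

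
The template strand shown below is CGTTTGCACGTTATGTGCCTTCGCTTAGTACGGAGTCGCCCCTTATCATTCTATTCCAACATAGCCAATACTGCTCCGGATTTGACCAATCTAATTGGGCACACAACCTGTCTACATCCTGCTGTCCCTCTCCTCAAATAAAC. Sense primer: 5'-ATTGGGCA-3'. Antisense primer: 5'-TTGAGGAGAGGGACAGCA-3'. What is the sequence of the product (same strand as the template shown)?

5'-ATTGGGCACACAACCTGTCTACATCCTGCTGTCCCTCTCCTCAA-3'

Scanning the template, ATTGGGCA occurs at positions 94–101; this primer anneals to the bottom strand there with its 3' end pointing downstream.
Reverse complement of the reverse primer: TGCTGTCCCTCTCCTCAA. This occurs on the top strand at positions 120–137.
The product is the template from position 94 through 137 (44 bp).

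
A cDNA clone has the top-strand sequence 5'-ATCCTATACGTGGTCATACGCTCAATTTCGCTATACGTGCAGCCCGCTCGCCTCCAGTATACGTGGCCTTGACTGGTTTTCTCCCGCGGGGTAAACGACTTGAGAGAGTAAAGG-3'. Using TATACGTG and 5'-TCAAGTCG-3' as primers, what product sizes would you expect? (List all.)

The forward primer TATACGTG matches the top strand at positions 5–12, 32–39, 58–65.
The reverse primer's reverse complement is CGACTTGA, matching at positions 96–103.
Each forward site pairs with the reverse site to give a product ending at position 103: sizes 99, 72, 46 bp.

99 bp, 72 bp, 46 bp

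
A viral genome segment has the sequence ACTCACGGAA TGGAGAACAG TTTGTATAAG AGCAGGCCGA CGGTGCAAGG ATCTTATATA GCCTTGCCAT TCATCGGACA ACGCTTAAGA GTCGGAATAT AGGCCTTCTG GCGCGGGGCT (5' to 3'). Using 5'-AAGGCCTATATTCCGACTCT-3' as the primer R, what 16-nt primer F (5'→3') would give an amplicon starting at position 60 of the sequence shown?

5'-AGCCTTGCCATTCATC-3'

The reverse primer's reverse complement AGAGTCGGAATATAGGCCTT matches the template at positions 88–107; the product starts at position 60.
The forward primer is identical to the top strand over positions 60–75: AGCCTTGCCATTCATC.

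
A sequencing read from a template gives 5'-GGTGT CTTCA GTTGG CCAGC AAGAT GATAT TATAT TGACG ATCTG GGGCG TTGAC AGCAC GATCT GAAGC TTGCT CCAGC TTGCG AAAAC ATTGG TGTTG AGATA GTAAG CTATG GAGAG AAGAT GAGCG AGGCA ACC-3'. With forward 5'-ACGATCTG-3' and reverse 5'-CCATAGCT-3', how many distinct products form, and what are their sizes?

Two products: 79 bp, 58 bp

The forward primer ACGATCTG matches the top strand at positions 38–45, 59–66.
The reverse primer's reverse complement is AGCTATGG, matching at positions 109–116.
Each forward site pairs with the reverse site to give a product ending at position 116: sizes 79, 58 bp.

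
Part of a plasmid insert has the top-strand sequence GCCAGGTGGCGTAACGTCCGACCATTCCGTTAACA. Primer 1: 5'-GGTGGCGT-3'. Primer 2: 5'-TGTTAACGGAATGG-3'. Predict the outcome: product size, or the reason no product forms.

Primer 1 (GGTGGCGT) matches the top strand at positions 5–12; it acts as a forward primer.
Primer 2's reverse complement is CCATTCCGTTAACA, matching the top strand at positions 22–35; it acts as a reverse primer.
The 3' ends face each other across positions 5–35, giving a 31 bp product.

Yes — a 31 bp product.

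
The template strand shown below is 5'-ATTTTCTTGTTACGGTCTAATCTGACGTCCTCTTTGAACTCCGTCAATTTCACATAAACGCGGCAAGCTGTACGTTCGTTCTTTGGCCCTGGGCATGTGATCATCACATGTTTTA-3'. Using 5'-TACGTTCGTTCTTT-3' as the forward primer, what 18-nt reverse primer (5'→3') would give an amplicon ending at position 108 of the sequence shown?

5'-TGTGATGATCACATGCCC-3'

The forward primer binds at positions 71–84; the product's 3' end on the top strand is position 108.
The reverse primer anneals to the top strand over positions 91–108, i.e. to GGGCATGTGATCATCACA.
Its sequence written 5'→3' is the reverse complement: TGTGATGATCACATGCCC.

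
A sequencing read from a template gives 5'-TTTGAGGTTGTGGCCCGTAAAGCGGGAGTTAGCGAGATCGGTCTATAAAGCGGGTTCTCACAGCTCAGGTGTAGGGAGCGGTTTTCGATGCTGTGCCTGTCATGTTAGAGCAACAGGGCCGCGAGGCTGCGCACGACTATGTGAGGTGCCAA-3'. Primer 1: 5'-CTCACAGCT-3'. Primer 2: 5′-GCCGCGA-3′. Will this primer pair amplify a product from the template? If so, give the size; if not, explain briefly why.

No product — both primers anneal to the same strand and extend in the same direction.

Primer 1 (CTCACAGCT) matches the top strand at positions 57–65 (3' end points downstream).
Primer 2 (GCCGCGA) also matches the top strand directly, at positions 118–124 — its reverse complement TCGCGGC is not present.
Both primers anneal to the bottom strand with 3' ends pointing the same way, so neither can prime synthesis back toward the other.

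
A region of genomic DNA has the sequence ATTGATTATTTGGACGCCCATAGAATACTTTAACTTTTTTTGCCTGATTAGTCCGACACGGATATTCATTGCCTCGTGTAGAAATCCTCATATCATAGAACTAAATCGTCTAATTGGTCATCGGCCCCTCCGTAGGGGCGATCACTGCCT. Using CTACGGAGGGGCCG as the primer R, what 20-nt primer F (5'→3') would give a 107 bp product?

5'-TTTAACTTTTTTTGCCTGAT-3'

The reverse primer's reverse complement CGGCCCCTCCGTAG matches the template at positions 122–135, so the product ends at position 135.
A 107 bp product then starts at position 135 − 107 + 1 = 29.
The forward primer is identical to the top strand there: TTTAACTTTTTTTGCCTGAT.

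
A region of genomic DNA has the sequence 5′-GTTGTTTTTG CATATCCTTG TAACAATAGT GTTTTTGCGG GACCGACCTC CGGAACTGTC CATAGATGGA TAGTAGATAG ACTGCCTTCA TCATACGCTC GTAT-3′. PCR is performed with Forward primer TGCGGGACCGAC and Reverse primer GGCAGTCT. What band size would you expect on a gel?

Scanning the template, TGCGGGACCGAC occurs at positions 36–47; this primer anneals to the bottom strand there with its 3' end pointing downstream.
Reverse complement of the reverse primer: AGACTGCC. This occurs on the top strand at positions 79–86.
The product runs from position 36 to position 86, so its length is 86 − 36 + 1 = 51 bp.

51 bp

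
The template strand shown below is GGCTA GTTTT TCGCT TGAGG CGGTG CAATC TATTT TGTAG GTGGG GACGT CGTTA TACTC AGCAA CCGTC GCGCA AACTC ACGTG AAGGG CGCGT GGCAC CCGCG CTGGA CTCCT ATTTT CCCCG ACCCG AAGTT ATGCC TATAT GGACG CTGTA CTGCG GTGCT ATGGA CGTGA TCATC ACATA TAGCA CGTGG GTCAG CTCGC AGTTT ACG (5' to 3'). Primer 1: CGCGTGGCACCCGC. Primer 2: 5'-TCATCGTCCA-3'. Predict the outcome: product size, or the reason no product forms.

No product — primer 2 has no binding site in the template.

Primer 2 (TCATCGTCCA) does not match the top strand, and its reverse complement TGGACGATGA does not match either.
With no annealing site for primer 2, no amplification occurs.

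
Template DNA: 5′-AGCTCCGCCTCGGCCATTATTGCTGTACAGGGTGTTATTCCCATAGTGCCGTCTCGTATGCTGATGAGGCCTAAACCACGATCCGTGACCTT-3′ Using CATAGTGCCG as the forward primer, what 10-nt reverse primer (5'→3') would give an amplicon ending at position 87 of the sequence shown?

The forward primer binds at positions 42–51; the product's 3' end on the top strand is position 87.
The reverse primer anneals to the top strand over positions 78–87, i.e. to ACGATCCGTG.
Its sequence written 5'→3' is the reverse complement: CACGGATCGT.

5'-CACGGATCGT-3'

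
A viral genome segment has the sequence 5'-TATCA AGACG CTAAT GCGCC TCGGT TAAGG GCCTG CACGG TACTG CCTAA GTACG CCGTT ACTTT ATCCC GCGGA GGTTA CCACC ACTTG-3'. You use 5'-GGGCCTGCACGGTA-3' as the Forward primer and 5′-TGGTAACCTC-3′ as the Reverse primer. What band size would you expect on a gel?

55 bp

Forward primer GGGCCTGCACGGTA is found on the top strand at positions 29–42.
Taking the reverse complement of TGGTAACCTC gives GAGGTTACCA, found at positions 74–83 on the template; the primer anneals here to the top strand with its 3' end pointing upstream.
Amplicon spans positions 29–83: 55 bp.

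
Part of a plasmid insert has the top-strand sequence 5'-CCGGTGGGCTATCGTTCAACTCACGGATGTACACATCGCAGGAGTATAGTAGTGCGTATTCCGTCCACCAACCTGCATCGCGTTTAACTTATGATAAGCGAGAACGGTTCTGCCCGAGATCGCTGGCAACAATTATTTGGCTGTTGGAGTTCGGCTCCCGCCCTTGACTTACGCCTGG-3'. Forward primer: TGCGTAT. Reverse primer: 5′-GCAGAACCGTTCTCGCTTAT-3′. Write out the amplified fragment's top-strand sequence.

The forward primer matches the template at positions 53–59.
The reverse primer's reverse complement is ATAAGCGAGAACGGTTCTGC, which matches the template at positions 94–113.
The product is the template from position 53 through 113 (61 bp).

5'-TGCGTATTCCGTCCACCAACCTGCATCGCGTTTAACTTATGATAAGCGAGAACGGTTCTGC-3'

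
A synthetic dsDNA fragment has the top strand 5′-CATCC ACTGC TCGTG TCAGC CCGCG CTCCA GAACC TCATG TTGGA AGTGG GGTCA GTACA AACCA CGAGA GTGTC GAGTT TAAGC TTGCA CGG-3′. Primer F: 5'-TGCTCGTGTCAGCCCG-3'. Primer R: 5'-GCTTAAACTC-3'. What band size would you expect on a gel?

78 bp

Scanning the template, TGCTCGTGTCAGCCCG occurs at positions 8–23; this primer anneals to the bottom strand there with its 3' end pointing downstream.
Taking the reverse complement of GCTTAAACTC gives GAGTTTAAGC, found at positions 76–85 on the template; the primer anneals here to the top strand with its 3' end pointing upstream.
Amplicon spans positions 8–85: 78 bp.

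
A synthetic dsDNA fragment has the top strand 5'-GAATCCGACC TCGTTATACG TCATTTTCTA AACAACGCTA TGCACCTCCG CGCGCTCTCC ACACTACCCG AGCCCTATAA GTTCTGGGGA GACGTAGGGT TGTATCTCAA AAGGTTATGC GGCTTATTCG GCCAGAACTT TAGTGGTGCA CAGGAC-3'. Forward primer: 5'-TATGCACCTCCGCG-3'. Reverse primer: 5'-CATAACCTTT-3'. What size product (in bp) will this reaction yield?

Forward primer TATGCACCTCCGCG is found on the top strand at positions 39–52.
Taking the reverse complement of CATAACCTTT gives AAAGGTTATG, found at positions 110–119 on the template; the primer anneals here to the top strand with its 3' end pointing upstream.
The product runs from position 39 to position 119, so its length is 119 − 39 + 1 = 81 bp.

81 bp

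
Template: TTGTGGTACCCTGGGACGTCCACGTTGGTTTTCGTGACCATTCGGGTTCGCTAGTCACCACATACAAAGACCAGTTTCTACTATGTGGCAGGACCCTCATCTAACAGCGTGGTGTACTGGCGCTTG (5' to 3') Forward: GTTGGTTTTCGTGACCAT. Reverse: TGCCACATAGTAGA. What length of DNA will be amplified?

67 bp

The forward primer matches the template at positions 24–41.
Reverse complement of the reverse primer: TCTACTATGTGGCA. This occurs on the top strand at positions 77–90.
The product runs from position 24 to position 90, so its length is 90 − 24 + 1 = 67 bp.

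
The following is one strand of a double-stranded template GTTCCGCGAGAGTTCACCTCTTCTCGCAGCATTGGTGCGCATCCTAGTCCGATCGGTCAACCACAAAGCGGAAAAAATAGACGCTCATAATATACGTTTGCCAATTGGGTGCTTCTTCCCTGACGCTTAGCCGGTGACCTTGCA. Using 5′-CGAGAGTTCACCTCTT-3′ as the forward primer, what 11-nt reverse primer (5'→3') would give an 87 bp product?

5'-ATATTATGAGC-3'

The forward primer binds at positions 7–22, so an 87 bp product ends at position 7 + 87 − 1 = 93.
The reverse primer anneals to the top strand over positions 83–93, i.e. to GCTCATAATAT.
Its sequence written 5'→3' is the reverse complement: ATATTATGAGC.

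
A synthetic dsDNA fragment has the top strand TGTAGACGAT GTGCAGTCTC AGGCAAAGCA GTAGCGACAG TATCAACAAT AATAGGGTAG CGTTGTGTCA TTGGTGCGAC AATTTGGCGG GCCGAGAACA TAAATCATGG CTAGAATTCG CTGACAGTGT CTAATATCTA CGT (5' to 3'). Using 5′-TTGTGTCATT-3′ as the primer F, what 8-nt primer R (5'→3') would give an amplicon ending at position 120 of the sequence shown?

The forward primer binds at positions 63–72; the product's 3' end on the top strand is position 120.
The reverse primer anneals to the top strand over positions 113–120, i.e. to AGAATTCG.
Its sequence written 5'→3' is the reverse complement: CGAATTCT.

5'-CGAATTCT-3'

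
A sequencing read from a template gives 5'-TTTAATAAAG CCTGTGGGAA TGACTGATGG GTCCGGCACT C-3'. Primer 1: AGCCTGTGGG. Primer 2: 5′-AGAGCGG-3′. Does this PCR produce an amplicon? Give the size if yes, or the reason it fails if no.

No product — primer 2 has no binding site in the template.

Primer 2 (AGAGCGG) does not match the top strand, and its reverse complement CCGCTCT does not match either.
With no annealing site for primer 2, no amplification occurs.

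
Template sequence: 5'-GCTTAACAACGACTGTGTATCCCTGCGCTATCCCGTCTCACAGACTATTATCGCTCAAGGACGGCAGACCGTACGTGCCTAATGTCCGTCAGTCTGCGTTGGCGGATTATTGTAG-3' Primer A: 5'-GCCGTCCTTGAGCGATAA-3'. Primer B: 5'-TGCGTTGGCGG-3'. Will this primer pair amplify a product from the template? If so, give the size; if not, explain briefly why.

No product — the primers' 3' ends point away from each other.

Primer A (GCCGTCCTTGAGCGATAA) has reverse complement TTATCGCTCAAGGACGGC, which matches the top strand at positions 48–65; primer A anneals to the top strand there with its 3' end pointing upstream toward position 48.
Primer B (TGCGTTGGCGG) matches the top strand directly at positions 95–105; it anneals to the bottom strand with its 3' end pointing downstream toward position 105.
The 3' ends diverge (primer A extends toward position 1, primer B toward position 115), so the primers never converge on a shared product.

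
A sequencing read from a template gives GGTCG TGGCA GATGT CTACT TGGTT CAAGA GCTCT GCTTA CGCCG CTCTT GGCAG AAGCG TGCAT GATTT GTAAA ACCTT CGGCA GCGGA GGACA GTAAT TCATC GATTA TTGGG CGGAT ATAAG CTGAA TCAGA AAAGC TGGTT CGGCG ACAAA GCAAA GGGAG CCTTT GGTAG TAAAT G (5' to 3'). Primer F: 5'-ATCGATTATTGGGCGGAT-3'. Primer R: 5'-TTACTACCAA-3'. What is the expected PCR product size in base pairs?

The forward primer matches the template at positions 103–120.
The reverse primer's reverse complement is TTGGTAGTAA, which matches the template at positions 169–178.
Amplicon spans positions 103–178: 76 bp.

76 bp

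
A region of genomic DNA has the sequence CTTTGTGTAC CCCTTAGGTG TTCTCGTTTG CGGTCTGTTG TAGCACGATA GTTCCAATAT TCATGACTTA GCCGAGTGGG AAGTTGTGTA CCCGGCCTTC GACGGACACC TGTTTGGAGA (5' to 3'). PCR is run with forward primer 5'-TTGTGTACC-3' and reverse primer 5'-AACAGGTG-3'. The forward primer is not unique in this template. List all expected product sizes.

112 bp, 31 bp

The forward primer TTGTGTACC matches the top strand at positions 3–11, 84–92.
The reverse primer's reverse complement is CACCTGTT, matching at positions 107–114.
Each forward site pairs with the reverse site to give a product ending at position 114: sizes 112, 31 bp.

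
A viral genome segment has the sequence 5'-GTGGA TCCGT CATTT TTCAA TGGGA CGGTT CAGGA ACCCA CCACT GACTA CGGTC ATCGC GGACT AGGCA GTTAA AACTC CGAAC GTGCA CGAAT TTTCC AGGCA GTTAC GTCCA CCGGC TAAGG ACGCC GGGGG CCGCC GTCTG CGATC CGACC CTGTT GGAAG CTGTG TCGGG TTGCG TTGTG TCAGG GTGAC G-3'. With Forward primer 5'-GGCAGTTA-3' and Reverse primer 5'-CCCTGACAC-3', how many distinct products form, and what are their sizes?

Two products: 125 bp, 90 bp

The forward primer GGCAGTTA matches the top strand at positions 67–74, 102–109.
The reverse primer's reverse complement is GTGTCAGGG, matching at positions 183–191.
Each forward site pairs with the reverse site to give a product ending at position 191: sizes 125, 90 bp.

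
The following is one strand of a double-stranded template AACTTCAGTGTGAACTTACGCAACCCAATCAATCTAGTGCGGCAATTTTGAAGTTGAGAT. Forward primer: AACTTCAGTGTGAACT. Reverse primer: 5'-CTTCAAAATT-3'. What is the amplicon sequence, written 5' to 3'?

5'-AACTTCAGTGTGAACTTACGCAACCCAATCAATCTAGTGCGGCAATTTTGAAG-3'

The forward primer matches the template at positions 1–16.
Reverse complement of the reverse primer: AATTTTGAAG. This occurs on the top strand at positions 44–53.
The product is the template from position 1 through 53 (53 bp).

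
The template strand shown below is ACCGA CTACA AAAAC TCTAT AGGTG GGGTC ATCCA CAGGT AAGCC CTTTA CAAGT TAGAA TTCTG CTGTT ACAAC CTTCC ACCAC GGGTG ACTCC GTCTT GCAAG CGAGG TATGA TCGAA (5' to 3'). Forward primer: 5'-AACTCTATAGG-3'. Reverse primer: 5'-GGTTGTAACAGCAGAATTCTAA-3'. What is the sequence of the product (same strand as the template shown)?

5'-AACTCTATAGGTGGGGTCATCCACAGGTAAGCCCTTTACAAGTTAGAATTCTGCTGTTACAACC-3'

Forward primer AACTCTATAGG is found on the top strand at positions 13–23.
Reverse complement of the reverse primer: TTAGAATTCTGCTGTTACAACC. This occurs on the top strand at positions 55–76.
The product is the template from position 13 through 76 (64 bp).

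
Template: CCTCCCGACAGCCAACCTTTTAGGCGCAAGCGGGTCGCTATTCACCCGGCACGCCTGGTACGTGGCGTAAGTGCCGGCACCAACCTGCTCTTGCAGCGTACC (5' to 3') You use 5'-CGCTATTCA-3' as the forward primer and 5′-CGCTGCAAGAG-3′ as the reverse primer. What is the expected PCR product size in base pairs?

63 bp

Forward primer CGCTATTCA is found on the top strand at positions 36–44.
Taking the reverse complement of CGCTGCAAGAG gives CTCTTGCAGCG, found at positions 88–98 on the template; the primer anneals here to the top strand with its 3' end pointing upstream.
Product length = (reverse-primer end) − (forward-primer start) + 1 = 98 − 36 + 1 = 63 bp.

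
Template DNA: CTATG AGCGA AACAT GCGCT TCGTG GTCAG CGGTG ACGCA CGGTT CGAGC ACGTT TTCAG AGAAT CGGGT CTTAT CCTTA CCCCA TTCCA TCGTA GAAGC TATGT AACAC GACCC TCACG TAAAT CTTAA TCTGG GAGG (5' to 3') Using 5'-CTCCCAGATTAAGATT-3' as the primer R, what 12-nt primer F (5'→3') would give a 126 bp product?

5'-CATGCGCTTCGT-3'

The reverse primer's reverse complement AATCTTAATCTGGGAG matches the template at positions 123–138, so the product ends at position 138.
A 126 bp product then starts at position 138 − 126 + 1 = 13.
The forward primer is identical to the top strand there: CATGCGCTTCGT.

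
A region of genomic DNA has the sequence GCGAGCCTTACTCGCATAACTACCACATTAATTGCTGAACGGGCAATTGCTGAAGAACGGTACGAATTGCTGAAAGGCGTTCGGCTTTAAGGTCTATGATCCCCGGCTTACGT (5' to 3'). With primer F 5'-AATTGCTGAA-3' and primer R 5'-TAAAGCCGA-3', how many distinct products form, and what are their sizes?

The forward primer AATTGCTGAA matches the top strand at positions 30–39, 45–54, 65–74.
The reverse primer's reverse complement is TCGGCTTTA, matching at positions 81–89.
Each forward site pairs with the reverse site to give a product ending at position 89: sizes 60, 45, 25 bp.

Three products: 60 bp, 45 bp, 25 bp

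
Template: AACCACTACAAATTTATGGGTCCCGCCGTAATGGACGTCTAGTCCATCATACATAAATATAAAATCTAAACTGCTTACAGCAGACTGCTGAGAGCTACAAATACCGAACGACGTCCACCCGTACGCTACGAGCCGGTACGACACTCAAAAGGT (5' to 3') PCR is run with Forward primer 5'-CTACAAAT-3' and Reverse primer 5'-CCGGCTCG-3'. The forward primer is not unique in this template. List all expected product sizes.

The forward primer CTACAAAT matches the top strand at positions 6–13, 95–102.
The reverse primer's reverse complement is CGAGCCGG, matching at positions 129–136.
Each forward site pairs with the reverse site to give a product ending at position 136: sizes 131, 42 bp.

131 bp, 42 bp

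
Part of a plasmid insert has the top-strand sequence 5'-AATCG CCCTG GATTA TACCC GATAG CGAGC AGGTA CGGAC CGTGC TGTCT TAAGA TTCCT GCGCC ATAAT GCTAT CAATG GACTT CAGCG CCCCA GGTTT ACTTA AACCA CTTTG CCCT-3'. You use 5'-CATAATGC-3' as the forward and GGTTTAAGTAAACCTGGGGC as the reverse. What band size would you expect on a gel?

Scanning the template, CATAATGC occurs at positions 65–72; this primer anneals to the bottom strand there with its 3' end pointing downstream.
Taking the reverse complement of GGTTTAAGTAAACCTGGGGC gives GCCCCAGGTTTACTTAAACC, found at positions 90–109 on the template; the primer anneals here to the top strand with its 3' end pointing upstream.
Amplicon spans positions 65–109: 45 bp.

45 bp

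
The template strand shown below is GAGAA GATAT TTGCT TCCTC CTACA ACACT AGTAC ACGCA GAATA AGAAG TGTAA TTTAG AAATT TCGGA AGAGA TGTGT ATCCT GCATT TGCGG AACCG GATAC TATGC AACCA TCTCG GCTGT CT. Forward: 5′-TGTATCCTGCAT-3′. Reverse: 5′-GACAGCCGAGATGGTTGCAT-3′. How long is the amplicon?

Forward primer TGTATCCTGCAT is found on the top strand at positions 78–89.
Reverse complement of the reverse primer: ATGCAACCATCTCGGCTGTC. This occurs on the top strand at positions 107–126.
The product runs from position 78 to position 126, so its length is 126 − 78 + 1 = 49 bp.

49 bp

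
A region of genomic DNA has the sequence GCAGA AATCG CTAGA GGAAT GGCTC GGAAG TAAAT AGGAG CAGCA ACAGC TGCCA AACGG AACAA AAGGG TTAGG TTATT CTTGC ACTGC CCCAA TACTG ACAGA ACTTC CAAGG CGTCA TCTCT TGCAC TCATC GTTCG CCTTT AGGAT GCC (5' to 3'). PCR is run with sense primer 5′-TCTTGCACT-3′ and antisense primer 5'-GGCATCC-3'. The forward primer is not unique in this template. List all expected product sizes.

74 bp, 31 bp

The forward primer TCTTGCACT matches the top strand at positions 80–88, 123–131.
The reverse primer's reverse complement is GGATGCC, matching at positions 147–153.
Each forward site pairs with the reverse site to give a product ending at position 153: sizes 74, 31 bp.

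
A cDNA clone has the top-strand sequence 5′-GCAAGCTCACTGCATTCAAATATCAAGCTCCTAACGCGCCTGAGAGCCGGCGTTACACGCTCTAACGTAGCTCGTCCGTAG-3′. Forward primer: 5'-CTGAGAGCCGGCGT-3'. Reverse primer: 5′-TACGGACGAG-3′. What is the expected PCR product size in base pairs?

41 bp

The forward primer matches the template at positions 40–53.
Taking the reverse complement of TACGGACGAG gives CTCGTCCGTA, found at positions 71–80 on the template; the primer anneals here to the top strand with its 3' end pointing upstream.
Amplicon spans positions 40–80: 41 bp.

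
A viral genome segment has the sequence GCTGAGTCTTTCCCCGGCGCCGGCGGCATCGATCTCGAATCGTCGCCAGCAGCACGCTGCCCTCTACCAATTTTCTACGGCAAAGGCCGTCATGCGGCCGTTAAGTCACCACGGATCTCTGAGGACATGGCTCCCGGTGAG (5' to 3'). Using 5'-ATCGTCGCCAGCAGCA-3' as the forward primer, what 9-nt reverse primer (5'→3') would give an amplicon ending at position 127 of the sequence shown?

5'-TGTCCTCAG-3'

The forward primer binds at positions 39–54; the product's 3' end on the top strand is position 127.
The reverse primer anneals to the top strand over positions 119–127, i.e. to CTGAGGACA.
Its sequence written 5'→3' is the reverse complement: TGTCCTCAG.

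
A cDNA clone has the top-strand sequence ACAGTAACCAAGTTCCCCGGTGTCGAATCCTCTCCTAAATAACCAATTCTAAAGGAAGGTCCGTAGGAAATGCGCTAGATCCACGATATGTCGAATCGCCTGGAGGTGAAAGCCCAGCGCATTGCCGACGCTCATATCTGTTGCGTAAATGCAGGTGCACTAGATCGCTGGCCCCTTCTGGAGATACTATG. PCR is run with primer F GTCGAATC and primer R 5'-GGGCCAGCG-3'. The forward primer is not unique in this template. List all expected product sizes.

The forward primer GTCGAATC matches the top strand at positions 22–29, 90–97.
The reverse primer's reverse complement is CGCTGGCCC, matching at positions 166–174.
Each forward site pairs with the reverse site to give a product ending at position 174: sizes 153, 85 bp.

153 bp, 85 bp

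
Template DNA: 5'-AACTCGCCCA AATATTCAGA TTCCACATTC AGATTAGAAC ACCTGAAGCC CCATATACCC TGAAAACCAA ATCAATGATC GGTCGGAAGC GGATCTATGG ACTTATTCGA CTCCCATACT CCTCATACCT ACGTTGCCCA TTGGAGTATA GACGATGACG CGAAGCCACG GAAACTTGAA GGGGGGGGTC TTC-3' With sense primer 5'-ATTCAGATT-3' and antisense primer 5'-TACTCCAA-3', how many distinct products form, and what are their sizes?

The forward primer ATTCAGATT matches the top strand at positions 14–22, 27–35.
The reverse primer's reverse complement is TTGGAGTA, matching at positions 141–148.
Each forward site pairs with the reverse site to give a product ending at position 148: sizes 135, 122 bp.

Two products: 135 bp, 122 bp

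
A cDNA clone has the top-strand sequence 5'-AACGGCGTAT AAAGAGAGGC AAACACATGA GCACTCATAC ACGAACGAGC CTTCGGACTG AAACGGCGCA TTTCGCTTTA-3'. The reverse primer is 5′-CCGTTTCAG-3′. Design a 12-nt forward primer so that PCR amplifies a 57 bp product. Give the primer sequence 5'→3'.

5'-TAAAGAGAGGCA-3'

The reverse primer's reverse complement CTGAAACGG matches the template at positions 58–66, so the product ends at position 66.
A 57 bp product then starts at position 66 − 57 + 1 = 10.
The forward primer is identical to the top strand there: TAAAGAGAGGCA.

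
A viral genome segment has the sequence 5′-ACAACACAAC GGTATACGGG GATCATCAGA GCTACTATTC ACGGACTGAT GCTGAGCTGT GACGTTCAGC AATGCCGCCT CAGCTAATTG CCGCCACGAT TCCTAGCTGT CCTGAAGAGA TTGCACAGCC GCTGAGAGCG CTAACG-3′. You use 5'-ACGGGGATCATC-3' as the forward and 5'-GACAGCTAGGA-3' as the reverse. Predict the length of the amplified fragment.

The forward primer matches the template at positions 16–27.
The reverse primer's reverse complement is TCCTAGCTGTC, which matches the template at positions 101–111.
The product runs from position 16 to position 111, so its length is 111 − 16 + 1 = 96 bp.

96 bp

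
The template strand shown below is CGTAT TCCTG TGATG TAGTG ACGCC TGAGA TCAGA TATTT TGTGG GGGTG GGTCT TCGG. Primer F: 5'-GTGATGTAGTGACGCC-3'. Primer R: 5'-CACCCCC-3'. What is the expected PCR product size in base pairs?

The forward primer matches the template at positions 10–25.
Reverse complement of the reverse primer: GGGGGTG. This occurs on the top strand at positions 44–50.
Amplicon spans positions 10–50: 41 bp.

41 bp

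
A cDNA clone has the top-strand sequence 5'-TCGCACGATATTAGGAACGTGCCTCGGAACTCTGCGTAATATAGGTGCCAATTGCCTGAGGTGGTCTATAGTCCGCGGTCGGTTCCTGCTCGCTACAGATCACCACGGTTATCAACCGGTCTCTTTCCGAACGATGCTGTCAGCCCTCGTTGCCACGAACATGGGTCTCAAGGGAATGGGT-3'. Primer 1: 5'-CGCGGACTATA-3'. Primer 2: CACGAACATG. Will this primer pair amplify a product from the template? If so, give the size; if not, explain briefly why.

Primer 1 (CGCGGACTATA) has reverse complement TATAGTCCGCG, which matches the top strand at positions 67–77; primer 1 anneals to the top strand there with its 3' end pointing upstream toward position 67.
Primer 2 (CACGAACATG) matches the top strand directly at positions 154–163; it anneals to the bottom strand with its 3' end pointing downstream toward position 163.
The 3' ends diverge (primer 1 extends toward position 1, primer 2 toward position 181), so the primers never converge on a shared product.

No product — the primers' 3' ends point away from each other.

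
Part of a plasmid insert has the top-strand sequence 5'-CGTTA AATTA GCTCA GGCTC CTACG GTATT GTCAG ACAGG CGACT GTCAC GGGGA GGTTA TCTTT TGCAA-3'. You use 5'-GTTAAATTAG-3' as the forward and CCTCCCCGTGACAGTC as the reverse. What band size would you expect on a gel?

Scanning the template, GTTAAATTAG occurs at positions 2–11; this primer anneals to the bottom strand there with its 3' end pointing downstream.
The reverse primer's reverse complement is GACTGTCACGGGGAGG, which matches the template at positions 42–57.
Amplicon spans positions 2–57: 56 bp.

56 bp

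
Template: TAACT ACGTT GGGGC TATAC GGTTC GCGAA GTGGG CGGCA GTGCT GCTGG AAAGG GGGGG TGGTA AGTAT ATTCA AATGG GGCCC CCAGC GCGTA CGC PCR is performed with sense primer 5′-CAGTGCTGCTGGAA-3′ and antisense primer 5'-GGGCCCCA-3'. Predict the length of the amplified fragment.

Scanning the template, CAGTGCTGCTGGAA occurs at positions 39–52; this primer anneals to the bottom strand there with its 3' end pointing downstream.
Reverse complement of the reverse primer: TGGGGCCC. This occurs on the top strand at positions 78–85.
Amplicon spans positions 39–85: 47 bp.

47 bp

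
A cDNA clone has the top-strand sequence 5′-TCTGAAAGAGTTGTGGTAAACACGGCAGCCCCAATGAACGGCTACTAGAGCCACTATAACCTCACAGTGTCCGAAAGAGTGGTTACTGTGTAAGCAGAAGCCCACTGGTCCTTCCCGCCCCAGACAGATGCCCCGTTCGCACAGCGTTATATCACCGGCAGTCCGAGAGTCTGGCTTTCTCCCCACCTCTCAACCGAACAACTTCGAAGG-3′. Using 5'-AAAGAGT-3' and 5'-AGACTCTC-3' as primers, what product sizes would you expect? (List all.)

168 bp, 99 bp

The forward primer AAAGAGT matches the top strand at positions 5–11, 74–80.
The reverse primer's reverse complement is GAGAGTCT, matching at positions 165–172.
Each forward site pairs with the reverse site to give a product ending at position 172: sizes 168, 99 bp.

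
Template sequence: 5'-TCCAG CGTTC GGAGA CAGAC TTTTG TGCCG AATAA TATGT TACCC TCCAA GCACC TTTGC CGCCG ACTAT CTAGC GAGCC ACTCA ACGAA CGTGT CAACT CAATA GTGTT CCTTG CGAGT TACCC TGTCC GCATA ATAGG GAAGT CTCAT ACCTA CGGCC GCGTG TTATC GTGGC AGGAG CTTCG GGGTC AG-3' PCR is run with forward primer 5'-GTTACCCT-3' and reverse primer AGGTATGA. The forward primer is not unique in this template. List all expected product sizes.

The forward primer GTTACCCT matches the top strand at positions 39–46, 119–126.
The reverse primer's reverse complement is TCATACCT, matching at positions 147–154.
Each forward site pairs with the reverse site to give a product ending at position 154: sizes 116, 36 bp.

116 bp, 36 bp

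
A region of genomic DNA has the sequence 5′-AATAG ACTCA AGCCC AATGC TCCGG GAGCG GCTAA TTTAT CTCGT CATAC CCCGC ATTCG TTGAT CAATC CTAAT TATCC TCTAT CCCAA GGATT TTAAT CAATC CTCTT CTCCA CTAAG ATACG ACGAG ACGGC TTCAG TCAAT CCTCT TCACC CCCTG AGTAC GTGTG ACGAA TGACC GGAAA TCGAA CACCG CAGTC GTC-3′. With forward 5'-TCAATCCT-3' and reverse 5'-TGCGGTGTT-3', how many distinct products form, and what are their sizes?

Three products: 133 bp, 98 bp, 57 bp

The forward primer TCAATCCT matches the top strand at positions 65–72, 100–107, 141–148.
The reverse primer's reverse complement is AACACCGCA, matching at positions 189–197.
Each forward site pairs with the reverse site to give a product ending at position 197: sizes 133, 98, 57 bp.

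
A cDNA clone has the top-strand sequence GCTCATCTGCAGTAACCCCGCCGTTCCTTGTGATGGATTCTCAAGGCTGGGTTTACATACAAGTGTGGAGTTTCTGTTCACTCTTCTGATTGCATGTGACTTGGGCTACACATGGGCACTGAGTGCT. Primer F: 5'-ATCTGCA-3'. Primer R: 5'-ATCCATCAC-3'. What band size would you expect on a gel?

34 bp

Scanning the template, ATCTGCA occurs at positions 5–11; this primer anneals to the bottom strand there with its 3' end pointing downstream.
Taking the reverse complement of ATCCATCAC gives GTGATGGAT, found at positions 30–38 on the template; the primer anneals here to the top strand with its 3' end pointing upstream.
Product length = (reverse-primer end) − (forward-primer start) + 1 = 38 − 5 + 1 = 34 bp.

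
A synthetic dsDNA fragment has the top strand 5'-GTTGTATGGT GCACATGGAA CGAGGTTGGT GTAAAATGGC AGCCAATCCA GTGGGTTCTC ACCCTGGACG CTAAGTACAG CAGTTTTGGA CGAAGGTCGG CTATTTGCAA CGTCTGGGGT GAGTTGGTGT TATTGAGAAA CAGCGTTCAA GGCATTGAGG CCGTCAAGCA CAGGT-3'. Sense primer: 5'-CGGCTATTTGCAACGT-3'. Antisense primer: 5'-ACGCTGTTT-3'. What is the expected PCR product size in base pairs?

49 bp

Forward primer CGGCTATTTGCAACGT is found on the top strand at positions 98–113.
The reverse primer's reverse complement is AAACAGCGT, which matches the template at positions 138–146.
Amplicon spans positions 98–146: 49 bp.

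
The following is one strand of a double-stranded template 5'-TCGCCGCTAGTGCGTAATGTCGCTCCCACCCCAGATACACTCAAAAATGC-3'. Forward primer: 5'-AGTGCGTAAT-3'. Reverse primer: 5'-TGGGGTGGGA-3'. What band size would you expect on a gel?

25 bp

Scanning the template, AGTGCGTAAT occurs at positions 9–18; this primer anneals to the bottom strand there with its 3' end pointing downstream.
The reverse primer's reverse complement is TCCCACCCCA, which matches the template at positions 24–33.
The product runs from position 9 to position 33, so its length is 33 − 9 + 1 = 25 bp.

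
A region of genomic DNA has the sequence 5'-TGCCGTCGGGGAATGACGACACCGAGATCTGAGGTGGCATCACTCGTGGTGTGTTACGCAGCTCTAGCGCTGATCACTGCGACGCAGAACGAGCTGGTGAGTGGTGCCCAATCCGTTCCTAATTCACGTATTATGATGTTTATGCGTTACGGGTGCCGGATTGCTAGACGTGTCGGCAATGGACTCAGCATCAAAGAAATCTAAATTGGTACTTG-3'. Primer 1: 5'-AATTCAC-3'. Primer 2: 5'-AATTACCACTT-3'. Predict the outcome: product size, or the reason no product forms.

Primer 2 (AATTACCACTT) does not match the top strand, and its reverse complement AAGTGGTAATT does not match either.
With no annealing site for primer 2, no amplification occurs.

No product — primer 2 has no binding site in the template.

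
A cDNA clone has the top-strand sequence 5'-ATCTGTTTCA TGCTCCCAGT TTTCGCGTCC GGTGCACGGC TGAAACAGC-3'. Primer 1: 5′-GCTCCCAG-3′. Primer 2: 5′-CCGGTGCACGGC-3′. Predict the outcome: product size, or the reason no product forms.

No product — both primers anneal to the same strand and extend in the same direction.

Primer 1 (GCTCCCAG) matches the top strand at positions 12–19 (3' end points downstream).
Primer 2 (CCGGTGCACGGC) also matches the top strand directly, at positions 29–40 — its reverse complement GCCGTGCACCGG is not present.
Both primers anneal to the bottom strand with 3' ends pointing the same way, so neither can prime synthesis back toward the other.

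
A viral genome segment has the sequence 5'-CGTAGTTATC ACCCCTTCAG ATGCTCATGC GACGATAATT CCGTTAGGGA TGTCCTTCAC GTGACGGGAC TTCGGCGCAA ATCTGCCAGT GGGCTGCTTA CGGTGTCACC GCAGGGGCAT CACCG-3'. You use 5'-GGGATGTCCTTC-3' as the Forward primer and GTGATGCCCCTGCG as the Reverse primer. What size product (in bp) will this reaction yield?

Forward primer GGGATGTCCTTC is found on the top strand at positions 47–58.
Reverse complement of the reverse primer: CGCAGGGGCATCAC. This occurs on the top strand at positions 110–123.
Amplicon spans positions 47–123: 77 bp.

77 bp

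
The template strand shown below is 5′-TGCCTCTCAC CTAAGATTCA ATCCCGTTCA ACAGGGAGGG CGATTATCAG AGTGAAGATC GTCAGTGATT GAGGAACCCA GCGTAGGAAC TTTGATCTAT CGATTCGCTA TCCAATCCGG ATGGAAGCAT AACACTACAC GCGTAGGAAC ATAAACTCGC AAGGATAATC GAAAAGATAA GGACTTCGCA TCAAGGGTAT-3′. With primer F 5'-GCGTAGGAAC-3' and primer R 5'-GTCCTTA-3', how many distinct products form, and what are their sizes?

Two products: 104 bp, 44 bp

The forward primer GCGTAGGAAC matches the top strand at positions 81–90, 141–150.
The reverse primer's reverse complement is TAAGGAC, matching at positions 178–184.
Each forward site pairs with the reverse site to give a product ending at position 184: sizes 104, 44 bp.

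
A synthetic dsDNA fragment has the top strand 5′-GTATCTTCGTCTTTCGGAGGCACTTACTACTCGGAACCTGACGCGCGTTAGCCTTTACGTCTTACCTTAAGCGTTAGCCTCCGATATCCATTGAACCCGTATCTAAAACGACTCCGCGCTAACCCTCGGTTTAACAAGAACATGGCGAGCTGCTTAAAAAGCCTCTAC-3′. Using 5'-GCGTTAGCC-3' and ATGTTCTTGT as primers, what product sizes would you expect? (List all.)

99 bp, 73 bp

The forward primer GCGTTAGCC matches the top strand at positions 45–53, 71–79.
The reverse primer's reverse complement is ACAAGAACAT, matching at positions 134–143.
Each forward site pairs with the reverse site to give a product ending at position 143: sizes 99, 73 bp.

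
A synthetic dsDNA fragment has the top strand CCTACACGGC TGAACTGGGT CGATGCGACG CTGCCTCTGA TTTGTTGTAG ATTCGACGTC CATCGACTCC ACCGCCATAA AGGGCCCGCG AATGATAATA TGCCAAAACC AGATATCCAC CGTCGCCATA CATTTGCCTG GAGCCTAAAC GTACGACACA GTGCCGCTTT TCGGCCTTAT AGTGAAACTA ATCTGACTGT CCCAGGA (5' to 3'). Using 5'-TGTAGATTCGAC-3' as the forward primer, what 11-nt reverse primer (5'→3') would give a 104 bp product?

5'-TTTAGGCTCCA-3'

The forward primer binds at positions 46–57, so a 104 bp product ends at position 46 + 104 − 1 = 149.
The reverse primer anneals to the top strand over positions 139–149, i.e. to TGGAGCCTAAA.
Its sequence written 5'→3' is the reverse complement: TTTAGGCTCCA.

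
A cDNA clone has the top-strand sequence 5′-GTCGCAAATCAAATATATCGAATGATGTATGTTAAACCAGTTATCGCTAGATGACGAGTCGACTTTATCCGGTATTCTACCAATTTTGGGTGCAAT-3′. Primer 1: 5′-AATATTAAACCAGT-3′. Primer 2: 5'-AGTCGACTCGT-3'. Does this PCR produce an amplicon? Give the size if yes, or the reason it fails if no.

Primer 1 (AATATTAAACCAGT) does not match the top strand, and its reverse complement ACTGGTTTAATATT does not match either.
With no annealing site for primer 1, no amplification occurs.

No product — primer 1 has no binding site in the template.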